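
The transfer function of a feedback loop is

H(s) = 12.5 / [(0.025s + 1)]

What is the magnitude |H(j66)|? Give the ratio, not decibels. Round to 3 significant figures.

6.48

At ω = 66 rad/s:
pole (1 + j66·0.025) = 1 + j1.65 → |·| ≈ 1.9294, ∠ ≈ 58.78°
|H| = 12.5 · 1 / (1.9294) ≈ 6.4787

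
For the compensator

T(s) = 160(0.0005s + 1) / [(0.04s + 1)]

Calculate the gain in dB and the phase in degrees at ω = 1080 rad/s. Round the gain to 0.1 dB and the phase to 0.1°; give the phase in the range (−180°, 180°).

At ω = 1080 rad/s:
zero (1 + j1080·0.0005) = 1 + j0.54 → |·| ≈ 1.1365, ∠ ≈ 28.37°
pole (1 + j1080·0.04) = 1 + j43.2 → |·| ≈ 43.212, ∠ ≈ 88.67°
|T| = 160 · 1.1365 / (43.212) ≈ 4.2081
Gain = 20 log₁₀(4.2081) ≈ 12.48 dB
∠T = (28.37°) − (88.67°) = -60.30°

12.5 dB, -60.3°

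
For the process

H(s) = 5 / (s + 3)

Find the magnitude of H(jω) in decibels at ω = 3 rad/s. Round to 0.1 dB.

1.4 dB

Substitute s = j3:
Numerator: 5 = 5 + j0
Denominator: (j3) + 3 = 3 + j3
|N| = √(5² + 0²) ≈ 5, ∠N ≈ 0.00°
|D| = √(3² + 3²) ≈ 4.2426, ∠D ≈ 45.00°
|H| = 5 / 4.2426 ≈ 1.1785
Gain = 20 log₁₀(1.1785) ≈ 1.43 dB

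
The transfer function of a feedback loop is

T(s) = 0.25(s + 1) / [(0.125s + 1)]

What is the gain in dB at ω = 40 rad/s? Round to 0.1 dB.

At ω = 40 rad/s:
zero (1 + j40·1) = 1 + j40 → |·| ≈ 40.012, ∠ ≈ 88.57°
pole (1 + j40·0.125) = 1 + j5 → |·| ≈ 5.099, ∠ ≈ 78.69°
|T| = 0.25 · 40.012 / (5.099) ≈ 1.9618
Gain = 20 log₁₀(1.9618) ≈ 5.85 dB

5.9 dB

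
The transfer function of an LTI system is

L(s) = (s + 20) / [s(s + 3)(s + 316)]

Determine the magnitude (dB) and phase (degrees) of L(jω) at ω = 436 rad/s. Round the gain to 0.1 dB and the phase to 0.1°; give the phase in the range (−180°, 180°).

At s = jω = j436:
zero (s+20): 20 + j436 → |·| = √(20²+436²) = √190496 ≈ 436.46, ∠ = arctan(436/20) ≈ 87.37°
pole (s+3): 3 + j436 → |·| = √(3²+436²) = √190105 ≈ 436.01, ∠ = arctan(436/3) ≈ 89.61°
pole (s+316): 316 + j436 → |·| = √(316²+436²) = √289952 ≈ 538.47, ∠ = arctan(436/316) ≈ 54.07°
pole at origin: |s| = 436, ∠ = 90.00° (in denominator)
|L| = 1 · 436.46 / 1.0236e+08 ≈ 4.264e-06
Gain = 20 log₁₀(4.264e-06) ≈ -107.40 dB
∠L = 87.37° − 233.68° = -146.31°

-107.4 dB, -146.3°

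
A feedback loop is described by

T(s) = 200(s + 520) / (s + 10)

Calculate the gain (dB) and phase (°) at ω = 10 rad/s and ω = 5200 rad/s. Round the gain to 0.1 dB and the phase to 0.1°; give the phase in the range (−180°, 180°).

At s = jω = j10:
zero (s+520): 520 + j10 → |·| = √(520²+10²) = √270500 ≈ 520.1, ∠ = arctan(10/520) ≈ 1.10°
pole (s+10): 10 + j10 → |·| = √(10²+10²) = √200 ≈ 14.142, ∠ = arctan(10/10) ≈ 45.00°
|T| = 200 · 520.1 / 14.142 ≈ 7355.4
Gain = 20 log₁₀(7355.4) ≈ 77.33 dB
∠T = 1.10° − 45.00° = -43.90°

At s = jω = j5200:
zero (s+520): 520 + j5200 → |·| = √(520²+5200²) = √27310400 ≈ 5225.9, ∠ = arctan(5200/520) ≈ 84.29°
pole (s+10): 10 + j5200 → |·| = √(10²+5200²) = √27040100 ≈ 5200, ∠ = arctan(5200/10) ≈ 89.89°
|T| = 200 · 5225.9 / 5200 ≈ 201
Gain = 20 log₁₀(201) ≈ 46.06 dB
∠T = 84.29° − 89.89° = -5.60°

ω = 10: 77.3 dB, -43.9°; ω = 5200: 46.1 dB, -5.6°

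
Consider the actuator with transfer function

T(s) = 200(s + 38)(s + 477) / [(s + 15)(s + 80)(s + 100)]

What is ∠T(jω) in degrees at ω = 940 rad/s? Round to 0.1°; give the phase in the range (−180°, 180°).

-107.4°

At s = jω = j940:
zero (s+38): 38 + j940 → |·| = √(38²+940²) = √885044 ≈ 940.77, ∠ = arctan(940/38) ≈ 87.69°
zero (s+477): 477 + j940 → |·| = √(477²+940²) = √1111129 ≈ 1054.1, ∠ = arctan(940/477) ≈ 63.09°
pole (s+15): 15 + j940 → |·| = √(15²+940²) = √883825 ≈ 940.12, ∠ = arctan(940/15) ≈ 89.09°
pole (s+80): 80 + j940 → |·| = √(80²+940²) = √890000 ≈ 943.4, ∠ = arctan(940/80) ≈ 85.14°
pole (s+100): 100 + j940 → |·| = √(100²+940²) = √893600 ≈ 945.3, ∠ = arctan(940/100) ≈ 83.93°
∠T = 150.78° − 258.16° = -107.38°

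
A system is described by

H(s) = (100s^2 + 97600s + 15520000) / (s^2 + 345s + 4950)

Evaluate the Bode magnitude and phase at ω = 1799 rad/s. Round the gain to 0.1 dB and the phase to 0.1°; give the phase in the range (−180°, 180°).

40.7 dB, -18.8°

Substitute s = j1799:
Numerator: 100(j1799)^2 + 97600(j1799) + 15520000 = -308120100 + j175582400
Denominator: (j1799)^2 + 345(j1799) + 4950 = -3231451 + j620655
|N| = √(308120100² + 175582400²) ≈ 3.5464e+08, ∠N ≈ 150.32°
|D| = √(3231451² + 620655²) ≈ 3.2905e+06, ∠D ≈ 169.13°
|H| = 3.5464e+08 / 3.2905e+06 ≈ 107.78
Gain = 20 log₁₀(107.78) ≈ 40.65 dB
∠H = 150.32° − 169.13° = -18.81°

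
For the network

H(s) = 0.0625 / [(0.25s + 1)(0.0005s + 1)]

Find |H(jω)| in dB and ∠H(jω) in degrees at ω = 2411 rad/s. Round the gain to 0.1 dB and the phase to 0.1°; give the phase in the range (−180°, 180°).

-83.6 dB, -140.2°

At ω = 2411 rad/s:
pole (1 + j2411·0.25) = 1 + j602.75 → |·| ≈ 602.75, ∠ ≈ 89.90°
pole (1 + j2411·0.0005) = 1 + j1.2055 → |·| ≈ 1.5663, ∠ ≈ 50.32°
|H| = 0.0625 · 1 / (602.75 · 1.5663) ≈ 6.6202e-05
Gain = 20 log₁₀(6.6202e-05) ≈ -83.58 dB
∠H = (0°) − (89.90° + 50.32°) = -140.22°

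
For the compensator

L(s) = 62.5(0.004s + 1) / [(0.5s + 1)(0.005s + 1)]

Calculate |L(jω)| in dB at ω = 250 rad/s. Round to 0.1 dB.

-7.1 dB

At ω = 250 rad/s:
zero (1 + j250·0.004) = 1 + j1 → |·| ≈ 1.4142, ∠ ≈ 45.00°
pole (1 + j250·0.5) = 1 + j125 → |·| ≈ 125, ∠ ≈ 89.54°
pole (1 + j250·0.005) = 1 + j1.25 → |·| ≈ 1.6008, ∠ ≈ 51.34°
|L| = 62.5 · 1.4142 / (125 · 1.6008) ≈ 0.44172
Gain = 20 log₁₀(0.44172) ≈ -7.10 dB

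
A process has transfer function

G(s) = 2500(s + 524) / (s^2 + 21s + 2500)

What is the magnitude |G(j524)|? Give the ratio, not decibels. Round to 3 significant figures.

At s = jω = j524:
zero (s+524): 524 + j524 → |·| = √(524²+524²) = √549152 ≈ 741.05, ∠ = arctan(524/524) ≈ 45.00°
quadratic: (j524)² + 21·j524 + 2500 = -272076 + j11004 → |·| ≈ 2.723e+05, ∠ ≈ 177.68°
|G| = 2500 · 741.05 / 2.723e+05 ≈ 6.8036

6.80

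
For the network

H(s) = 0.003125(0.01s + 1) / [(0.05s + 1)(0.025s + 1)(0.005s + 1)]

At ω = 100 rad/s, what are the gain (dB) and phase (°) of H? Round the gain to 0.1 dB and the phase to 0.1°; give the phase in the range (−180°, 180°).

At ω = 100 rad/s:
zero (1 + j100·0.01) = 1 + j1 → |·| ≈ 1.4142, ∠ ≈ 45.00°
pole (1 + j100·0.05) = 1 + j5 → |·| ≈ 5.099, ∠ ≈ 78.69°
pole (1 + j100·0.025) = 1 + j2.5 → |·| ≈ 2.6926, ∠ ≈ 68.20°
pole (1 + j100·0.005) = 1 + j0.5 → |·| ≈ 1.118, ∠ ≈ 26.57°
|H| = 0.003125 · 1.4142 / (5.099 · 2.6926 · 1.118) ≈ 0.00028791
Gain = 20 log₁₀(0.00028791) ≈ -70.81 dB
∠H = (45.00°) − (78.69° + 68.20° + 26.57°) = -128.46°

-70.8 dB, -128.5°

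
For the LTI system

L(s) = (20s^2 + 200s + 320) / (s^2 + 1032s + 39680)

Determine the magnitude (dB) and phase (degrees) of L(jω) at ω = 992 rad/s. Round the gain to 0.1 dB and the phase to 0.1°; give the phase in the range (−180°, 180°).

Substitute s = j992:
Numerator: 20(j992)^2 + 200(j992) + 320 = -19680960 + j198400
Denominator: (j992)^2 + 1032(j992) + 39680 = -944384 + j1023744
|N| = √(19680960² + 198400²) ≈ 1.9682e+07, ∠N ≈ 179.42°
|D| = √(944384² + 1023744²) ≈ 1.3928e+06, ∠D ≈ 132.69°
|L| = 1.9682e+07 / 1.3928e+06 ≈ 14.131
Gain = 20 log₁₀(14.131) ≈ 23.00 dB
∠L = 179.42° − 132.69° = 46.73°

23.0 dB, 46.7°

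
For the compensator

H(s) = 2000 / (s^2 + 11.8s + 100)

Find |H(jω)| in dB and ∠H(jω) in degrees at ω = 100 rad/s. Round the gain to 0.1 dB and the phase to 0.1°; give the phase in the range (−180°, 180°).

At s = jω = j100:
quadratic: (j100)² + 11.8·j100 + 100 = -9900 + j1180 → |·| ≈ 9970.1, ∠ ≈ 173.20°
|H| = 2000 / 9970.1 ≈ 0.2006
Gain = 20 log₁₀(0.2006) ≈ -13.95 dB
∠H = 0.00° − 173.20° = -173.20°

-14.0 dB, -173.2°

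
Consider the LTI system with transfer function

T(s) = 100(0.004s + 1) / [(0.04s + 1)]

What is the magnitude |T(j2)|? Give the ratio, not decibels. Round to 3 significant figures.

At ω = 2 rad/s:
zero (1 + j2·0.004) = 1 + j0.008 → |·| ≈ 1, ∠ ≈ 0.46°
pole (1 + j2·0.04) = 1 + j0.08 → |·| ≈ 1.0032, ∠ ≈ 4.57°
|T| = 100 · 1 / (1.0032) ≈ 99.681

99.7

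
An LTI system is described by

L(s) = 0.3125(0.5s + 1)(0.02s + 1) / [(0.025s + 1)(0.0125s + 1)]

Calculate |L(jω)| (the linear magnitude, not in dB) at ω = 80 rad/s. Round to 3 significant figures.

At ω = 80 rad/s:
zero (1 + j80·0.5) = 1 + j40 → |·| ≈ 40.012, ∠ ≈ 88.57°
zero (1 + j80·0.02) = 1 + j1.6 → |·| ≈ 1.8868, ∠ ≈ 57.99°
pole (1 + j80·0.025) = 1 + j2 → |·| ≈ 2.2361, ∠ ≈ 63.43°
pole (1 + j80·0.0125) = 1 + j1 → |·| ≈ 1.4142, ∠ ≈ 45.00°
|L| = 0.3125 · 40.012 · 1.8868 / (2.2361 · 1.4142) ≈ 7.4604

7.46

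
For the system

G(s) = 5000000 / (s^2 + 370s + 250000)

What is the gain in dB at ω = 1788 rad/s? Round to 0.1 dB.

4.4 dB

At s = jω = j1788:
quadratic: (j1788)² + 370·j1788 + 250000 = -2946944 + j661560 → |·| ≈ 3.0203e+06, ∠ ≈ 167.35°
|G| = 5000000 / 3.0203e+06 ≈ 1.6555
Gain = 20 log₁₀(1.6555) ≈ 4.38 dB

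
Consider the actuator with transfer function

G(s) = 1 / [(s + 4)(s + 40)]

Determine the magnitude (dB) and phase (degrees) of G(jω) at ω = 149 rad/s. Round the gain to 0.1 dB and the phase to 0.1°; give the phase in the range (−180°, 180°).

At s = jω = j149:
pole (s+4): 4 + j149 → |·| = √(4²+149²) = √22217 ≈ 149.05, ∠ = arctan(149/4) ≈ 88.46°
pole (s+40): 40 + j149 → |·| = √(40²+149²) = √23801 ≈ 154.28, ∠ = arctan(149/40) ≈ 74.97°
|G| = 1 / 22995 ≈ 4.3488e-05
Gain = 20 log₁₀(4.3488e-05) ≈ -87.23 dB
∠G = 0.00° − 163.43° = -163.43°

-87.2 dB, -163.4°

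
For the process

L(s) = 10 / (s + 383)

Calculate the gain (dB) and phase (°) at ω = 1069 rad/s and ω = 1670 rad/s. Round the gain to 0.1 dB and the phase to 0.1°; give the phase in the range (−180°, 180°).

At s = jω = j1069:
pole (s+383): 383 + j1069 → |·| = √(383²+1069²) = √1289450 ≈ 1135.5, ∠ = arctan(1069/383) ≈ 70.29°
|L| = 10 / 1135.5 ≈ 0.0088067
Gain = 20 log₁₀(0.0088067) ≈ -41.10 dB
∠L = 0.00° − 70.29° = -70.29°

At s = jω = j1670:
pole (s+383): 383 + j1670 → |·| = √(383²+1670²) = √2935589 ≈ 1713.4, ∠ = arctan(1670/383) ≈ 77.08°
|L| = 10 / 1713.4 ≈ 0.0058363
Gain = 20 log₁₀(0.0058363) ≈ -44.68 dB
∠L = 0.00° − 77.08° = -77.08°

ω = 1069: -41.1 dB, -70.3°; ω = 1670: -44.7 dB, -77.1°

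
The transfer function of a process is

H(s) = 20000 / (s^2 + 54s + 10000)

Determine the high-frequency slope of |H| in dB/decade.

-40 dB/decade

Each pole contributes −20 dB/decade at high frequency; each zero contributes +20 dB/decade.
Net: 0 zero(s) − 2 pole(s) → -40 dB/decade.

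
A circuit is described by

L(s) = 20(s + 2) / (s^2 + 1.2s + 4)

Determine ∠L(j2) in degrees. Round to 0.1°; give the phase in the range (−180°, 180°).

At s = jω = j2:
zero (s+2): 2 + j2 → |·| = √(2²+2²) = √8 ≈ 2.8284, ∠ = arctan(2/2) ≈ 45.00°
quadratic: (j2)² + 1.2·j2 + 4 = 0 + j2.4 → |·| ≈ 2.4, ∠ ≈ 90.00°
∠L = 45.00° − 90.00° = -45.00°

-45.0°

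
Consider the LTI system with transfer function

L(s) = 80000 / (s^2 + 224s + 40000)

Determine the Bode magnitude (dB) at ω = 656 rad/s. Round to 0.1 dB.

-14.3 dB

At s = jω = j656:
quadratic: (j656)² + 224·j656 + 40000 = -390336 + j146944 → |·| ≈ 4.1708e+05, ∠ ≈ 159.37°
|L| = 80000 / 4.1708e+05 ≈ 0.19181
Gain = 20 log₁₀(0.19181) ≈ -14.34 dB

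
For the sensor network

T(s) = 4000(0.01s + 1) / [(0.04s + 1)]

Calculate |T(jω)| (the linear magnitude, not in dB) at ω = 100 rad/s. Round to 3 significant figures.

At ω = 100 rad/s:
zero (1 + j100·0.01) = 1 + j1 → |·| ≈ 1.4142, ∠ ≈ 45.00°
pole (1 + j100·0.04) = 1 + j4 → |·| ≈ 4.1231, ∠ ≈ 75.96°
|T| = 4000 · 1.4142 / (4.1231) ≈ 1372

1.37e+03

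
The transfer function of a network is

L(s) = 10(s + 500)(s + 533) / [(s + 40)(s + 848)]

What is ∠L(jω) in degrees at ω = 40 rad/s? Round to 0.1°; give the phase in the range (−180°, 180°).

At s = jω = j40:
zero (s+500): 500 + j40 → |·| = √(500²+40²) = √251600 ≈ 501.6, ∠ = arctan(40/500) ≈ 4.57°
zero (s+533): 533 + j40 → |·| = √(533²+40²) = √285689 ≈ 534.5, ∠ = arctan(40/533) ≈ 4.29°
pole (s+40): 40 + j40 → |·| = √(40²+40²) = √3200 ≈ 56.569, ∠ = arctan(40/40) ≈ 45.00°
pole (s+848): 848 + j40 → |·| = √(848²+40²) = √720704 ≈ 848.94, ∠ = arctan(40/848) ≈ 2.70°
∠L = 8.86° − 47.70° = -38.84°

-38.8°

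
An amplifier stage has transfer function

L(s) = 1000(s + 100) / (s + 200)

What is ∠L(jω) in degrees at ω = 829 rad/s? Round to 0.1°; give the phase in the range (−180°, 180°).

6.7°

At s = jω = j829:
zero (s+100): 100 + j829 → |·| = √(100²+829²) = √697241 ≈ 835.01, ∠ = arctan(829/100) ≈ 83.12°
pole (s+200): 200 + j829 → |·| = √(200²+829²) = √727241 ≈ 852.78, ∠ = arctan(829/200) ≈ 76.44°
∠L = 83.12° − 76.44° = 6.68°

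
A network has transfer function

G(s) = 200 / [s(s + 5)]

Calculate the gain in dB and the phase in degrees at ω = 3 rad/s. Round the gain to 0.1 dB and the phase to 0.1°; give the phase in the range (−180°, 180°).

At s = jω = j3:
pole (s+5): 5 + j3 → |·| = √(5²+3²) = √34 ≈ 5.831, ∠ = arctan(3/5) ≈ 30.96°
pole at origin: |s| = 3, ∠ = 90.00° (in denominator)
|G| = 200 / 17.493 ≈ 11.433
Gain = 20 log₁₀(11.433) ≈ 21.16 dB
∠G = 0.00° − 120.96° = -120.96°

21.2 dB, -121.0°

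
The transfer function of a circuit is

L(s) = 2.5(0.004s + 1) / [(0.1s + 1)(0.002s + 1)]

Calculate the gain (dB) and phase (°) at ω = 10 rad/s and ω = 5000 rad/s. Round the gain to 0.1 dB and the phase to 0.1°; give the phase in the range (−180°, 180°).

ω = 10: 5.0 dB, -43.9°; ω = 5000: -40.0 dB, -87.0°

At ω = 10 rad/s:
zero (1 + j10·0.004) = 1 + j0.04 → |·| ≈ 1.0008, ∠ ≈ 2.29°
pole (1 + j10·0.1) = 1 + j1 → |·| ≈ 1.4142, ∠ ≈ 45.00°
pole (1 + j10·0.002) = 1 + j0.02 → |·| ≈ 1.0002, ∠ ≈ 1.15°
|L| = 2.5 · 1.0008 / (1.4142 · 1.0002) ≈ 1.7688
Gain = 20 log₁₀(1.7688) ≈ 4.95 dB
∠L = (2.29°) − (45.00° + 1.15°) = -43.86°

At ω = 5000 rad/s:
zero (1 + j5000·0.004) = 1 + j20 → |·| ≈ 20.025, ∠ ≈ 87.14°
pole (1 + j5000·0.1) = 1 + j500 → |·| ≈ 500, ∠ ≈ 89.89°
pole (1 + j5000·0.002) = 1 + j10 → |·| ≈ 10.05, ∠ ≈ 84.29°
|L| = 2.5 · 20.025 / (500 · 10.05) ≈ 0.0099627
Gain = 20 log₁₀(0.0099627) ≈ -40.03 dB
∠L = (87.14°) − (89.89° + 84.29°) = -87.04°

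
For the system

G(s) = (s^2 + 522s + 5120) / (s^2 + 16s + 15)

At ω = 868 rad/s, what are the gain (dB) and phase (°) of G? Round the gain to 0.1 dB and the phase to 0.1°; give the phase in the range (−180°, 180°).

Substitute s = j868:
Numerator: (j868)^2 + 522(j868) + 5120 = -748304 + j453096
Denominator: (j868)^2 + 16(j868) + 15 = -753409 + j13888
|N| = √(748304² + 453096²) ≈ 8.7479e+05, ∠N ≈ 148.81°
|D| = √(753409² + 13888²) ≈ 7.5354e+05, ∠D ≈ 178.94°
|G| = 8.7479e+05 / 7.5354e+05 ≈ 1.1609
Gain = 20 log₁₀(1.1609) ≈ 1.30 dB
∠G = 148.81° − 178.94° = -30.13°

1.3 dB, -30.1°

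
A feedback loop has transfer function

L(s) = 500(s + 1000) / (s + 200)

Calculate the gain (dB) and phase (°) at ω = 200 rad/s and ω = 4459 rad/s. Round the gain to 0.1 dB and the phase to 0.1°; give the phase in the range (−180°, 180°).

At s = jω = j200:
zero (s+1000): 1000 + j200 → |·| = √(1000²+200²) = √1040000 ≈ 1019.8, ∠ = arctan(200/1000) ≈ 11.31°
pole (s+200): 200 + j200 → |·| = √(200²+200²) = √80000 ≈ 282.84, ∠ = arctan(200/200) ≈ 45.00°
|L| = 500 · 1019.8 / 282.84 ≈ 1802.8
Gain = 20 log₁₀(1802.8) ≈ 65.12 dB
∠L = 11.31° − 45.00° = -33.69°

At s = jω = j4459:
zero (s+1000): 1000 + j4459 → |·| = √(1000²+4459²) = √20882681 ≈ 4569.8, ∠ = arctan(4459/1000) ≈ 77.36°
pole (s+200): 200 + j4459 → |·| = √(200²+4459²) = √19922681 ≈ 4463.5, ∠ = arctan(4459/200) ≈ 87.43°
|L| = 500 · 4569.8 / 4463.5 ≈ 511.91
Gain = 20 log₁₀(511.91) ≈ 54.18 dB
∠L = 77.36° − 87.43° = -10.07°

ω = 200: 65.1 dB, -33.7°; ω = 4459: 54.2 dB, -10.1°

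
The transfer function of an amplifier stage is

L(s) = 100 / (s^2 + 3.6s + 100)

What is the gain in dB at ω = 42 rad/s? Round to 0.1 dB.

At s = jω = j42:
quadratic: (j42)² + 3.6·j42 + 100 = -1664 + j151.2 → |·| ≈ 1670.9, ∠ ≈ 174.81°
|L| = 100 / 1670.9 ≈ 0.059848
Gain = 20 log₁₀(0.059848) ≈ -24.46 dB

-24.5 dB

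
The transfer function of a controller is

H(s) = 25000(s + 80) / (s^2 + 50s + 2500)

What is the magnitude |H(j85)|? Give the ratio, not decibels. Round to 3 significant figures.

At s = jω = j85:
zero (s+80): 80 + j85 → |·| = √(80²+85²) = √13625 ≈ 116.73, ∠ = arctan(85/80) ≈ 46.74°
quadratic: (j85)² + 50·j85 + 2500 = -4725 + j4250 → |·| ≈ 6355.2, ∠ ≈ 138.03°
|H| = 25000 · 116.73 / 6355.2 ≈ 459.19

459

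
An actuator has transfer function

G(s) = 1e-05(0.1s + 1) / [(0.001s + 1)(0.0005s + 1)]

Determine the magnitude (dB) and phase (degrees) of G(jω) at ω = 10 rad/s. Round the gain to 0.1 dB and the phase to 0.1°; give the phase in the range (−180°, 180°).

At ω = 10 rad/s:
zero (1 + j10·0.1) = 1 + j1 → |·| ≈ 1.4142, ∠ ≈ 45.00°
pole (1 + j10·0.001) = 1 + j0.01 → |·| ≈ 1, ∠ ≈ 0.57°
pole (1 + j10·0.0005) = 1 + j0.005 → |·| ≈ 1, ∠ ≈ 0.29°
|G| = 1e-05 · 1.4142 / (1 · 1) ≈ 1.4142e-05
Gain = 20 log₁₀(1.4142e-05) ≈ -96.99 dB
∠G = (45.00°) − (0.57° + 0.29°) = 44.14°

-97.0 dB, 44.1°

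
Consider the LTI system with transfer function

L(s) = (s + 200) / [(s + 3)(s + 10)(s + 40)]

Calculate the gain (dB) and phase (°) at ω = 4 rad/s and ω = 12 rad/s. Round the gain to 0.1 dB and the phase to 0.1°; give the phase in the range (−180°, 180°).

ω = 4: -20.7 dB, -79.5°; ω = 12: -32.1 dB, -139.4°

At s = jω = j4:
zero (s+200): 200 + j4 → |·| = √(200²+4²) = √40016 ≈ 200.04, ∠ = arctan(4/200) ≈ 1.15°
pole (s+3): 3 + j4 → |·| = √(3²+4²) = √25 ≈ 5, ∠ = arctan(4/3) ≈ 53.13°
pole (s+10): 10 + j4 → |·| = √(10²+4²) = √116 ≈ 10.77, ∠ = arctan(4/10) ≈ 21.80°
pole (s+40): 40 + j4 → |·| = √(40²+4²) = √1616 ≈ 40.2, ∠ = arctan(4/40) ≈ 5.71°
|L| = 1 · 200.04 / 2164.8 ≈ 0.092406
Gain = 20 log₁₀(0.092406) ≈ -20.69 dB
∠L = 1.15° − 80.64° = -79.49°

At s = jω = j12:
zero (s+200): 200 + j12 → |·| = √(200²+12²) = √40144 ≈ 200.36, ∠ = arctan(12/200) ≈ 3.43°
pole (s+3): 3 + j12 → |·| = √(3²+12²) = √153 ≈ 12.369, ∠ = arctan(12/3) ≈ 75.96°
pole (s+10): 10 + j12 → |·| = √(10²+12²) = √244 ≈ 15.62, ∠ = arctan(12/10) ≈ 50.19°
pole (s+40): 40 + j12 → |·| = √(40²+12²) = √1744 ≈ 41.761, ∠ = arctan(12/40) ≈ 16.70°
|L| = 1 · 200.36 / 8068.4 ≈ 0.024833
Gain = 20 log₁₀(0.024833) ≈ -32.10 dB
∠L = 3.43° − 142.85° = -139.42°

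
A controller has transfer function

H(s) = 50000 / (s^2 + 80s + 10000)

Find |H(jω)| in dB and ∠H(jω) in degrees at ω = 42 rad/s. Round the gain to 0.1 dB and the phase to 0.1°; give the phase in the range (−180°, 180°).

At s = jω = j42:
quadratic: (j42)² + 80·j42 + 10000 = 8236 + j3360 → |·| ≈ 8895, ∠ ≈ 22.19°
|H| = 50000 / 8895 ≈ 5.6211
Gain = 20 log₁₀(5.6211) ≈ 15.00 dB
∠H = 0.00° − 22.19° = -22.19°

15.0 dB, -22.2°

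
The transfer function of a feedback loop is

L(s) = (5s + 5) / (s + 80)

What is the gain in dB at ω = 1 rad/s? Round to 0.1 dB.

Substitute s = j1:
Numerator: 5(j1) + 5 = 5 + j5
Denominator: (j1) + 80 = 80 + j1
|N| = √(5² + 5²) ≈ 7.0711, ∠N ≈ 45.00°
|D| = √(80² + 1²) ≈ 80.006, ∠D ≈ 0.72°
|L| = 7.0711 / 80.006 ≈ 0.088382
Gain = 20 log₁₀(0.088382) ≈ -21.07 dB

-21.1 dB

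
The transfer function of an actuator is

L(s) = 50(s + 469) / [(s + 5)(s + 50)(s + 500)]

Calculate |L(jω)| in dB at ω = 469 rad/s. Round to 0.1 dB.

At s = jω = j469:
zero (s+469): 469 + j469 → |·| = √(469²+469²) = √439922 ≈ 663.27, ∠ = arctan(469/469) ≈ 45.00°
pole (s+5): 5 + j469 → |·| = √(5²+469²) = √219986 ≈ 469.03, ∠ = arctan(469/5) ≈ 89.39°
pole (s+50): 50 + j469 → |·| = √(50²+469²) = √222461 ≈ 471.66, ∠ = arctan(469/50) ≈ 83.91°
pole (s+500): 500 + j469 → |·| = √(500²+469²) = √469961 ≈ 685.54, ∠ = arctan(469/500) ≈ 43.17°
|L| = 50 · 663.27 / 1.5166e+08 ≈ 0.00021867
Gain = 20 log₁₀(0.00021867) ≈ -73.20 dB

-73.2 dB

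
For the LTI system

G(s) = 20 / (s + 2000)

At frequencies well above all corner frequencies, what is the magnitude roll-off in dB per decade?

Each pole contributes −20 dB/decade at high frequency; each zero contributes +20 dB/decade.
Net: 0 zero(s) − 1 pole(s) → -20 dB/decade.

-20 dB/decade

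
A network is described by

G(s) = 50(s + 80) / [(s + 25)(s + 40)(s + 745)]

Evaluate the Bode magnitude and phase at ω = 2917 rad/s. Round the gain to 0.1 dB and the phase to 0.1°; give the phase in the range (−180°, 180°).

At s = jω = j2917:
zero (s+80): 80 + j2917 → |·| = √(80²+2917²) = √8515289 ≈ 2918.1, ∠ = arctan(2917/80) ≈ 88.43°
pole (s+25): 25 + j2917 → |·| = √(25²+2917²) = √8509514 ≈ 2917.1, ∠ = arctan(2917/25) ≈ 89.51°
pole (s+40): 40 + j2917 → |·| = √(40²+2917²) = √8510489 ≈ 2917.3, ∠ = arctan(2917/40) ≈ 89.21°
pole (s+745): 745 + j2917 → |·| = √(745²+2917²) = √9063914 ≈ 3010.6, ∠ = arctan(2917/745) ≈ 75.67°
|G| = 50 · 2918.1 / 2.562e+10 ≈ 5.695e-06
Gain = 20 log₁₀(5.695e-06) ≈ -104.89 dB
∠G = 88.43° − 254.39° = -165.96°

-104.9 dB, -166.0°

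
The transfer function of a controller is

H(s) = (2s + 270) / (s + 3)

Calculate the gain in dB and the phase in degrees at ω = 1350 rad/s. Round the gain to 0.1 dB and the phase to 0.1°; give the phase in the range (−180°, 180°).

6.1 dB, -5.6°

Substitute s = j1350:
Numerator: 2(j1350) + 270 = 270 + j2700
Denominator: (j1350) + 3 = 3 + j1350
|N| = √(270² + 2700²) ≈ 2713.5, ∠N ≈ 84.29°
|D| = √(3² + 1350²) ≈ 1350, ∠D ≈ 89.87°
|H| = 2713.5 / 1350 ≈ 2.01
Gain = 20 log₁₀(2.01) ≈ 6.06 dB
∠H = 84.29° − 89.87° = -5.58°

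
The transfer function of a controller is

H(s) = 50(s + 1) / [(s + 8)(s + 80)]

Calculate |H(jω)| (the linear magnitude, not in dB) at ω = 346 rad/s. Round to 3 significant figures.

0.141

At s = jω = j346:
zero (s+1): 1 + j346 → |·| = √(1²+346²) = √119717 ≈ 346, ∠ = arctan(346/1) ≈ 89.83°
pole (s+8): 8 + j346 → |·| = √(8²+346²) = √119780 ≈ 346.09, ∠ = arctan(346/8) ≈ 88.68°
pole (s+80): 80 + j346 → |·| = √(80²+346²) = √126116 ≈ 355.13, ∠ = arctan(346/80) ≈ 76.98°
|H| = 50 · 346 / 1.2291e+05 ≈ 0.14075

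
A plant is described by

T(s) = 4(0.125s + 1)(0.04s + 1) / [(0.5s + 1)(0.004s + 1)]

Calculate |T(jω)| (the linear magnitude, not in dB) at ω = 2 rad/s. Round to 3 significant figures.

2.92

At ω = 2 rad/s:
zero (1 + j2·0.125) = 1 + j0.25 → |·| ≈ 1.0308, ∠ ≈ 14.04°
zero (1 + j2·0.04) = 1 + j0.08 → |·| ≈ 1.0032, ∠ ≈ 4.57°
pole (1 + j2·0.5) = 1 + j1 → |·| ≈ 1.4142, ∠ ≈ 45.00°
pole (1 + j2·0.004) = 1 + j0.008 → |·| ≈ 1, ∠ ≈ 0.46°
|T| = 4 · 1.0308 · 1.0032 / (1.4142 · 1) ≈ 2.9249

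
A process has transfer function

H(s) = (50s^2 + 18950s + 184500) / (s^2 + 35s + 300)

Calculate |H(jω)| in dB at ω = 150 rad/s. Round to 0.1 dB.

Substitute s = j150:
Numerator: 50(j150)^2 + 18950(j150) + 184500 = -940500 + j2842500
Denominator: (j150)^2 + 35(j150) + 300 = -22200 + j5250
|N| = √(940500² + 2842500²) ≈ 2.9941e+06, ∠N ≈ 108.31°
|D| = √(22200² + 5250²) ≈ 22812, ∠D ≈ 166.69°
|H| = 2.9941e+06 / 22812 ≈ 131.25
Gain = 20 log₁₀(131.25) ≈ 42.36 dB

42.4 dB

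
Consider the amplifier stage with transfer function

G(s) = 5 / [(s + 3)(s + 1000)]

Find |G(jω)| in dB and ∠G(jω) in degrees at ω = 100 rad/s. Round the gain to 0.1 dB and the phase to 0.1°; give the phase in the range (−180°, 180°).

-86.1 dB, -94.0°

At s = jω = j100:
pole (s+3): 3 + j100 → |·| = √(3²+100²) = √10009 ≈ 100.04, ∠ = arctan(100/3) ≈ 88.28°
pole (s+1000): 1000 + j100 → |·| = √(1000²+100²) = √1010000 ≈ 1005, ∠ = arctan(100/1000) ≈ 5.71°
|G| = 5 / 1.0054e+05 ≈ 4.9731e-05
Gain = 20 log₁₀(4.9731e-05) ≈ -86.07 dB
∠G = 0.00° − 93.99° = -93.99°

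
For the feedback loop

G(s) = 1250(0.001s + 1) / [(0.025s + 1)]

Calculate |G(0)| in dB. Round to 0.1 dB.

61.9 dB

G(0) = 1250 · 1 / 1 = 1250
20 log₁₀(1250) ≈ 61.94 dB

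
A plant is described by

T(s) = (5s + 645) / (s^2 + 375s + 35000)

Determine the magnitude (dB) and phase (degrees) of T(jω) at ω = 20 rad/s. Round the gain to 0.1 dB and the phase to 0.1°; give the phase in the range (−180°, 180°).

Substitute s = j20:
Numerator: 5(j20) + 645 = 645 + j100
Denominator: (j20)^2 + 375(j20) + 35000 = 34600 + j7500
|N| = √(645² + 100²) ≈ 652.71, ∠N ≈ 8.81°
|D| = √(34600² + 7500²) ≈ 35404, ∠D ≈ 12.23°
|T| = 652.71 / 35404 ≈ 0.018436
Gain = 20 log₁₀(0.018436) ≈ -34.69 dB
∠T = 8.81° − 12.23° = -3.42°

-34.7 dB, -3.4°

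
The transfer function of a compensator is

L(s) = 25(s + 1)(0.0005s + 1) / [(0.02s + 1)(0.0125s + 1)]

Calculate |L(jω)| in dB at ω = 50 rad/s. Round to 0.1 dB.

57.5 dB

At ω = 50 rad/s:
zero (1 + j50·1) = 1 + j50 → |·| ≈ 50.01, ∠ ≈ 88.85°
zero (1 + j50·0.0005) = 1 + j0.025 → |·| ≈ 1.0003, ∠ ≈ 1.43°
pole (1 + j50·0.02) = 1 + j1 → |·| ≈ 1.4142, ∠ ≈ 45.00°
pole (1 + j50·0.0125) = 1 + j0.625 → |·| ≈ 1.1792, ∠ ≈ 32.01°
|L| = 25 · 50.01 · 1.0003 / (1.4142 · 1.1792) ≈ 749.94
Gain = 20 log₁₀(749.94) ≈ 57.50 dB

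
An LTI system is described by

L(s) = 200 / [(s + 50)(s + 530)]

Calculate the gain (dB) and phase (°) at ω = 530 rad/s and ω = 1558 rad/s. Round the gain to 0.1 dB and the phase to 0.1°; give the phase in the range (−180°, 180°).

At s = jω = j530:
pole (s+50): 50 + j530 → |·| = √(50²+530²) = √283400 ≈ 532.35, ∠ = arctan(530/50) ≈ 84.61°
pole (s+530): 530 + j530 → |·| = √(530²+530²) = √561800 ≈ 749.53, ∠ = arctan(530/530) ≈ 45.00°
|L| = 200 / 3.9901e+05 ≈ 0.00050124
Gain = 20 log₁₀(0.00050124) ≈ -66.00 dB
∠L = 0.00° − 129.61° = -129.61°

At s = jω = j1558:
pole (s+50): 50 + j1558 → |·| = √(50²+1558²) = √2429864 ≈ 1558.8, ∠ = arctan(1558/50) ≈ 88.16°
pole (s+530): 530 + j1558 → |·| = √(530²+1558²) = √2708264 ≈ 1645.7, ∠ = arctan(1558/530) ≈ 71.21°
|L| = 200 / 2.5653e+06 ≈ 7.7964e-05
Gain = 20 log₁₀(7.7964e-05) ≈ -82.16 dB
∠L = 0.00° − 159.37° = -159.37°

ω = 530: -66.0 dB, -129.6°; ω = 1558: -82.2 dB, -159.4°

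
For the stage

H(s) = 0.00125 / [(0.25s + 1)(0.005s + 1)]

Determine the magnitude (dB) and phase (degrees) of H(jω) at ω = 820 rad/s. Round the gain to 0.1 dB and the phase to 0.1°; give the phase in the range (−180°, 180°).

-116.8 dB, -166.0°

At ω = 820 rad/s:
pole (1 + j820·0.25) = 1 + j205 → |·| ≈ 205, ∠ ≈ 89.72°
pole (1 + j820·0.005) = 1 + j4.1 → |·| ≈ 4.2202, ∠ ≈ 76.29°
|H| = 0.00125 · 1 / (205 · 4.2202) ≈ 1.4449e-06
Gain = 20 log₁₀(1.4449e-06) ≈ -116.80 dB
∠H = (0°) − (89.72° + 76.29°) = -166.01°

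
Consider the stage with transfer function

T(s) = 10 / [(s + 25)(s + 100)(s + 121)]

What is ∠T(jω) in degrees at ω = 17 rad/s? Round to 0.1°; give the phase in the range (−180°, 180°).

-51.9°

At s = jω = j17:
pole (s+25): 25 + j17 → |·| = √(25²+17²) = √914 ≈ 30.232, ∠ = arctan(17/25) ≈ 34.22°
pole (s+100): 100 + j17 → |·| = √(100²+17²) = √10289 ≈ 101.43, ∠ = arctan(17/100) ≈ 9.65°
pole (s+121): 121 + j17 → |·| = √(121²+17²) = √14930 ≈ 122.19, ∠ = arctan(17/121) ≈ 8.00°
∠T = 0.00° − 51.87° = -51.87°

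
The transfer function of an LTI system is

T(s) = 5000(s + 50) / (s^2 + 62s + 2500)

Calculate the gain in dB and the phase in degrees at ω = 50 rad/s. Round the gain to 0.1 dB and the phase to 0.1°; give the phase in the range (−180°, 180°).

At s = jω = j50:
zero (s+50): 50 + j50 → |·| = √(50²+50²) = √5000 ≈ 70.711, ∠ = arctan(50/50) ≈ 45.00°
quadratic: (j50)² + 62·j50 + 2500 = 0 + j3100 → |·| ≈ 3100, ∠ ≈ 90.00°
|T| = 5000 · 70.711 / 3100 ≈ 114.05
Gain = 20 log₁₀(114.05) ≈ 41.14 dB
∠T = 45.00° − 90.00° = -45.00°

41.1 dB, -45.0°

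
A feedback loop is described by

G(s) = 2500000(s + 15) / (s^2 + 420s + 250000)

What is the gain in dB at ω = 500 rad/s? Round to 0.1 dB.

At s = jω = j500:
zero (s+15): 15 + j500 → |·| = √(15²+500²) = √250225 ≈ 500.22, ∠ = arctan(500/15) ≈ 88.28°
quadratic: (j500)² + 420·j500 + 250000 = 0 + j210000 → |·| ≈ 2.1e+05, ∠ ≈ 90.00°
|G| = 2500000 · 500.22 / 2.1e+05 ≈ 5955
Gain = 20 log₁₀(5955) ≈ 75.50 dB

75.5 dB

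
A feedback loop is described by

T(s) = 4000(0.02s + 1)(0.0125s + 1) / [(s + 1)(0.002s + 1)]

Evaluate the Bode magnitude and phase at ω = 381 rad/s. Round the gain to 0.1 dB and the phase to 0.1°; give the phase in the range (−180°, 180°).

At ω = 381 rad/s:
zero (1 + j381·0.02) = 1 + j7.62 → |·| ≈ 7.6853, ∠ ≈ 82.52°
zero (1 + j381·0.0125) = 1 + j4.7625 → |·| ≈ 4.8664, ∠ ≈ 78.14°
pole (1 + j381·1) = 1 + j381 → |·| ≈ 381, ∠ ≈ 89.85°
pole (1 + j381·0.002) = 1 + j0.762 → |·| ≈ 1.2572, ∠ ≈ 37.31°
|T| = 4000 · 7.6853 · 4.8664 / (381 · 1.2572) ≈ 312.32
Gain = 20 log₁₀(312.32) ≈ 49.89 dB
∠T = (82.52° + 78.14°) − (89.85° + 37.31°) = 33.50°

49.9 dB, 33.5°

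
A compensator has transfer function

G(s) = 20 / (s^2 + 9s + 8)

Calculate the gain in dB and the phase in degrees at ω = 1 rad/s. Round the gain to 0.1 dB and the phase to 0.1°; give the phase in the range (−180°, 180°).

4.9 dB, -52.1°

Substitute s = j1:
Numerator: 20 = 20 + j0
Denominator: (j1)^2 + 9(j1) + 8 = 7 + j9
|N| = √(20² + 0²) ≈ 20, ∠N ≈ 0.00°
|D| = √(7² + 9²) ≈ 11.402, ∠D ≈ 52.13°
|G| = 20 / 11.402 ≈ 1.7541
Gain = 20 log₁₀(1.7541) ≈ 4.88 dB
∠G = 0.00° − 52.13° = -52.13°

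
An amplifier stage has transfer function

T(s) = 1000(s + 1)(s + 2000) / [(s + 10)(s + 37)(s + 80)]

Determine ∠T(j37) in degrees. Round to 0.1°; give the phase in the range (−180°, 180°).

-55.2°

At s = jω = j37:
zero (s+1): 1 + j37 → |·| = √(1²+37²) = √1370 ≈ 37.014, ∠ = arctan(37/1) ≈ 88.45°
zero (s+2000): 2000 + j37 → |·| = √(2000²+37²) = √4001369 ≈ 2000.3, ∠ = arctan(37/2000) ≈ 1.06°
pole (s+10): 10 + j37 → |·| = √(10²+37²) = √1469 ≈ 38.328, ∠ = arctan(37/10) ≈ 74.88°
pole (s+37): 37 + j37 → |·| = √(37²+37²) = √2738 ≈ 52.326, ∠ = arctan(37/37) ≈ 45.00°
pole (s+80): 80 + j37 → |·| = √(80²+37²) = √7769 ≈ 88.142, ∠ = arctan(37/80) ≈ 24.82°
∠T = 89.51° − 144.70° = -55.19°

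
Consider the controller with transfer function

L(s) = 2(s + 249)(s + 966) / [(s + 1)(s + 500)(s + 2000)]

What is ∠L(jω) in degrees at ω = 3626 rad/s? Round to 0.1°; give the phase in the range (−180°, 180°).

-72.1°

At s = jω = j3626:
zero (s+249): 249 + j3626 → |·| = √(249²+3626²) = √13209877 ≈ 3634.5, ∠ = arctan(3626/249) ≈ 86.07°
zero (s+966): 966 + j3626 → |·| = √(966²+3626²) = √14081032 ≈ 3752.5, ∠ = arctan(3626/966) ≈ 75.08°
pole (s+1): 1 + j3626 → |·| = √(1²+3626²) = √13147877 ≈ 3626, ∠ = arctan(3626/1) ≈ 89.98°
pole (s+500): 500 + j3626 → |·| = √(500²+3626²) = √13397876 ≈ 3660.3, ∠ = arctan(3626/500) ≈ 82.15°
pole (s+2000): 2000 + j3626 → |·| = √(2000²+3626²) = √17147876 ≈ 4141, ∠ = arctan(3626/2000) ≈ 61.12°
∠L = 161.15° − 233.25° = -72.10°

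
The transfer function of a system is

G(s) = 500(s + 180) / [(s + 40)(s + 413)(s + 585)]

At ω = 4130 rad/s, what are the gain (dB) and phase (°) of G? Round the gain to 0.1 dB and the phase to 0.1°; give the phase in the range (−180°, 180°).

-90.8 dB, -168.2°

At s = jω = j4130:
zero (s+180): 180 + j4130 → |·| = √(180²+4130²) = √17089300 ≈ 4133.9, ∠ = arctan(4130/180) ≈ 87.50°
pole (s+40): 40 + j4130 → |·| = √(40²+4130²) = √17058500 ≈ 4130.2, ∠ = arctan(4130/40) ≈ 89.45°
pole (s+413): 413 + j4130 → |·| = √(413²+4130²) = √17227469 ≈ 4150.6, ∠ = arctan(4130/413) ≈ 84.29°
pole (s+585): 585 + j4130 → |·| = √(585²+4130²) = √17399125 ≈ 4171.2, ∠ = arctan(4130/585) ≈ 81.94°
|G| = 500 · 4133.9 / 7.1506e+10 ≈ 2.8906e-05
Gain = 20 log₁₀(2.8906e-05) ≈ -90.78 dB
∠G = 87.50° − 255.68° = -168.18°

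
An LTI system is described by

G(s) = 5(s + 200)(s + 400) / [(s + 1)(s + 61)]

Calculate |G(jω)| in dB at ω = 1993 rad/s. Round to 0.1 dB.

14.2 dB

At s = jω = j1993:
zero (s+200): 200 + j1993 → |·| = √(200²+1993²) = √4012049 ≈ 2003, ∠ = arctan(1993/200) ≈ 84.27°
zero (s+400): 400 + j1993 → |·| = √(400²+1993²) = √4132049 ≈ 2032.7, ∠ = arctan(1993/400) ≈ 78.65°
pole (s+1): 1 + j1993 → |·| = √(1²+1993²) = √3972050 ≈ 1993, ∠ = arctan(1993/1) ≈ 89.97°
pole (s+61): 61 + j1993 → |·| = √(61²+1993²) = √3975770 ≈ 1993.9, ∠ = arctan(1993/61) ≈ 88.25°
|G| = 5 · 4.0715e+06 / 3.9738e+06 ≈ 5.1229
Gain = 20 log₁₀(5.1229) ≈ 14.19 dB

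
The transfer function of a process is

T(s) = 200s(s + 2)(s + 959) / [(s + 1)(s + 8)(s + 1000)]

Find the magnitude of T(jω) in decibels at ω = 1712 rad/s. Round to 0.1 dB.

45.9 dB

At s = jω = j1712:
zero (s+2): 2 + j1712 → |·| = √(2²+1712²) = √2930948 ≈ 1712, ∠ = arctan(1712/2) ≈ 89.93°
zero (s+959): 959 + j1712 → |·| = √(959²+1712²) = √3850625 ≈ 1962.3, ∠ = arctan(1712/959) ≈ 60.74°
zero at origin: s = j1712 → |·| = 1712, ∠ = 90.00°
pole (s+1): 1 + j1712 → |·| = √(1²+1712²) = √2930945 ≈ 1712, ∠ = arctan(1712/1) ≈ 89.97°
pole (s+8): 8 + j1712 → |·| = √(8²+1712²) = √2931008 ≈ 1712, ∠ = arctan(1712/8) ≈ 89.73°
pole (s+1000): 1000 + j1712 → |·| = √(1000²+1712²) = √3930944 ≈ 1982.7, ∠ = arctan(1712/1000) ≈ 59.71°
|T| = 200 · 5.7514e+09 / 5.8112e+09 ≈ 197.94
Gain = 20 log₁₀(197.94) ≈ 45.93 dB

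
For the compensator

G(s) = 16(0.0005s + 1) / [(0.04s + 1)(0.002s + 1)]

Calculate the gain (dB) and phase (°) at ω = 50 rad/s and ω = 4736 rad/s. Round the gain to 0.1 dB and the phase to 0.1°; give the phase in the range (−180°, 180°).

ω = 50: 17.1 dB, -67.7°; ω = 4736: -32.8 dB, -106.6°

At ω = 50 rad/s:
zero (1 + j50·0.0005) = 1 + j0.025 → |·| ≈ 1.0003, ∠ ≈ 1.43°
pole (1 + j50·0.04) = 1 + j2 → |·| ≈ 2.2361, ∠ ≈ 63.43°
pole (1 + j50·0.002) = 1 + j0.1 → |·| ≈ 1.005, ∠ ≈ 5.71°
|G| = 16 · 1.0003 / (2.2361 · 1.005) ≈ 7.1219
Gain = 20 log₁₀(7.1219) ≈ 17.05 dB
∠G = (1.43°) − (63.43° + 5.71°) = -67.71°

At ω = 4736 rad/s:
zero (1 + j4736·0.0005) = 1 + j2.368 → |·| ≈ 2.5705, ∠ ≈ 67.11°
pole (1 + j4736·0.04) = 1 + j189.44 → |·| ≈ 189.44, ∠ ≈ 89.70°
pole (1 + j4736·0.002) = 1 + j9.472 → |·| ≈ 9.5246, ∠ ≈ 83.97°
|G| = 16 · 2.5705 / (189.44 · 9.5246) ≈ 0.022794
Gain = 20 log₁₀(0.022794) ≈ -32.84 dB
∠G = (67.11°) − (89.70° + 83.97°) = -106.56°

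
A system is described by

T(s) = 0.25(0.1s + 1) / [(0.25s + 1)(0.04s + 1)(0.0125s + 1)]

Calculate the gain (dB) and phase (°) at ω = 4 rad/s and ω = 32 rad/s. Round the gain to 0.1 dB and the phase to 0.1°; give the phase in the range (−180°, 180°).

At ω = 4 rad/s:
zero (1 + j4·0.1) = 1 + j0.4 → |·| ≈ 1.077, ∠ ≈ 21.80°
pole (1 + j4·0.25) = 1 + j1 → |·| ≈ 1.4142, ∠ ≈ 45.00°
pole (1 + j4·0.04) = 1 + j0.16 → |·| ≈ 1.0127, ∠ ≈ 9.09°
pole (1 + j4·0.0125) = 1 + j0.05 → |·| ≈ 1.0012, ∠ ≈ 2.86°
|T| = 0.25 · 1.077 / (1.4142 · 1.0127 · 1.0012) ≈ 0.18778
Gain = 20 log₁₀(0.18778) ≈ -14.53 dB
∠T = (21.80°) − (45.00° + 9.09° + 2.86°) = -35.15°

At ω = 32 rad/s:
zero (1 + j32·0.1) = 1 + j3.2 → |·| ≈ 3.3526, ∠ ≈ 72.65°
pole (1 + j32·0.25) = 1 + j8 → |·| ≈ 8.0623, ∠ ≈ 82.87°
pole (1 + j32·0.04) = 1 + j1.28 → |·| ≈ 1.6243, ∠ ≈ 52.00°
pole (1 + j32·0.0125) = 1 + j0.4 → |·| ≈ 1.077, ∠ ≈ 21.80°
|T| = 0.25 · 3.3526 / (8.0623 · 1.6243 · 1.077) ≈ 0.059427
Gain = 20 log₁₀(0.059427) ≈ -24.52 dB
∠T = (72.65°) − (82.87° + 52.00° + 21.80°) = -84.02°

ω = 4: -14.5 dB, -35.2°; ω = 32: -24.5 dB, -84.0°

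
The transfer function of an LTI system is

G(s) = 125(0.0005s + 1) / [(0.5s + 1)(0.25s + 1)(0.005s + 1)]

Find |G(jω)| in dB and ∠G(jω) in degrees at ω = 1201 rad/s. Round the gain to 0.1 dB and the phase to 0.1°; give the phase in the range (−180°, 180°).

At ω = 1201 rad/s:
zero (1 + j1201·0.0005) = 1 + j0.6005 → |·| ≈ 1.1664, ∠ ≈ 30.98°
pole (1 + j1201·0.5) = 1 + j600.5 → |·| ≈ 600.5, ∠ ≈ 89.90°
pole (1 + j1201·0.25) = 1 + j300.25 → |·| ≈ 300.25, ∠ ≈ 89.81°
pole (1 + j1201·0.005) = 1 + j6.005 → |·| ≈ 6.0877, ∠ ≈ 80.55°
|G| = 125 · 1.1664 / (600.5 · 300.25 · 6.0877) ≈ 0.00013283
Gain = 20 log₁₀(0.00013283) ≈ -77.53 dB
∠G = (30.98°) − (89.90° + 89.81° + 80.55°) = -229.28° ≡ 130.72° (principal value)

-77.5 dB, 130.7°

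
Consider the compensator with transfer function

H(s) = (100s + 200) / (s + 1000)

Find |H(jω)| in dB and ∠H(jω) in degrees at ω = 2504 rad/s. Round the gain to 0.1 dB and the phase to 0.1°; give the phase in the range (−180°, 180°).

Substitute s = j2504:
Numerator: 100(j2504) + 200 = 200 + j250400
Denominator: (j2504) + 1000 = 1000 + j2504
|N| = √(200² + 250400²) ≈ 2.504e+05, ∠N ≈ 89.95°
|D| = √(1000² + 2504²) ≈ 2696.3, ∠D ≈ 68.23°
|H| = 2.504e+05 / 2696.3 ≈ 92.868
Gain = 20 log₁₀(92.868) ≈ 39.36 dB
∠H = 89.95° − 68.23° = 21.72°

39.4 dB, 21.7°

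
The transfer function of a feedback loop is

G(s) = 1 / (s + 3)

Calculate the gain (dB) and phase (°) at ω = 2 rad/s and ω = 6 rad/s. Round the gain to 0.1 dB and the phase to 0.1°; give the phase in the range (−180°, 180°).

Substitute s = j2:
Numerator: 1 = 1 + j0
Denominator: (j2) + 3 = 3 + j2
|N| = √(1² + 0²) ≈ 1, ∠N ≈ 0.00°
|D| = √(3² + 2²) ≈ 3.6056, ∠D ≈ 33.69°
|G| = 1 / 3.6056 ≈ 0.27735
Gain = 20 log₁₀(0.27735) ≈ -11.14 dB
∠G = 0.00° − 33.69° = -33.69°

Substitute s = j6:
Numerator: 1 = 1 + j0
Denominator: (j6) + 3 = 3 + j6
|N| = √(1² + 0²) ≈ 1, ∠N ≈ 0.00°
|D| = √(3² + 6²) ≈ 6.7082, ∠D ≈ 63.43°
|G| = 1 / 6.7082 ≈ 0.14907
Gain = 20 log₁₀(0.14907) ≈ -16.53 dB
∠G = 0.00° − 63.43° = -63.43°

ω = 2: -11.1 dB, -33.7°; ω = 6: -16.5 dB, -63.4°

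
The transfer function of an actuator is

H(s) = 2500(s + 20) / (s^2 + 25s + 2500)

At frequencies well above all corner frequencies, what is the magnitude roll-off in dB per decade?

Each pole contributes −20 dB/decade at high frequency; each zero contributes +20 dB/decade.
Net: 1 zero(s) − 2 pole(s) → -20 dB/decade.

-20 dB/decade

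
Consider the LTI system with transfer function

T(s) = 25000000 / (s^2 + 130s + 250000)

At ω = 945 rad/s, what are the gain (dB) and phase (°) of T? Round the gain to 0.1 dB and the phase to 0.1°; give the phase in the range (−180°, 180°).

At s = jω = j945:
quadratic: (j945)² + 130·j945 + 250000 = -643025 + j122850 → |·| ≈ 6.5466e+05, ∠ ≈ 169.18°
|T| = 25000000 / 6.5466e+05 ≈ 38.188
Gain = 20 log₁₀(38.188) ≈ 31.64 dB
∠T = 0.00° − 169.18° = -169.18°

31.6 dB, -169.2°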